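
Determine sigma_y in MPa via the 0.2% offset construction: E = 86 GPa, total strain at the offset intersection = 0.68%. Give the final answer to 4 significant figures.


Offset strain = 0.002
Elastic strain at yield = total_strain - offset = 6.8e-03 - 0.002 = 4.8e-03
sigma_y = E * elastic_strain = 86000 * 4.8e-03
sigma_y = 412.8 MPa


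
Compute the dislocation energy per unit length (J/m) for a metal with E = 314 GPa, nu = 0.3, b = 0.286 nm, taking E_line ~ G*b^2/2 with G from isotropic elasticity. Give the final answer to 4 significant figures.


Step 1: G = E / (2*(1+nu))
G = 314 / (2*(1+0.3)) = 120.769 GPa = 1.20769e+11 Pa
Step 2: E_line = G*b^2/2
b = 0.286 nm = 2.86e-10 m
E_line = 0.5 * 1.20769e+11 * (2.86e-10)^2 = 4.939e-09 J/m


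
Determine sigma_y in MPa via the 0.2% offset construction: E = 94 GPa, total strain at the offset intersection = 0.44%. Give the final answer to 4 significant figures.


Offset strain = 0.002
Elastic strain at yield = total_strain - offset = 4.4e-03 - 0.002 = 2.4e-03
sigma_y = E * elastic_strain = 94000 * 2.4e-03
sigma_y = 225.6 MPa


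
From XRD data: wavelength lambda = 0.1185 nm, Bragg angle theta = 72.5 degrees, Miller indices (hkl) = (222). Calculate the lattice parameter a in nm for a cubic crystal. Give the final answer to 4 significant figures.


d = lambda / (2*sin(theta))
d = 0.1185 / (2*sin(72.5 deg))
d = 0.0621254 nm
a = d * sqrt(h^2+k^2+l^2) = 0.0621254 * sqrt(12)
a = 0.2152 nm


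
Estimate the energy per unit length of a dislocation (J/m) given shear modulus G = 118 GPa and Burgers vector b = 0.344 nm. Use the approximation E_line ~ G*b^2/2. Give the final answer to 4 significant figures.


E = G*b^2/2
b = 0.344 nm = 3.44e-10 m
G = 118 GPa = 1.18e+11 Pa
E = 0.5 * 1.18e+11 * (3.44e-10)^2
E = 6.982e-09 J/m


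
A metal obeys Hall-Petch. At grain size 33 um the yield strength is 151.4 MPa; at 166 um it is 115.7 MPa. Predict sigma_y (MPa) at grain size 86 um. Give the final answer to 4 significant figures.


sigma_y = sigma0 + k / sqrt(d)
1/sqrt(d1) = 1/sqrt(3.3e-05) = 174.078;  1/sqrt(d2) = 77.6151
k = (sigma1 - sigma2) / (1/sqrt(d1) - 1/sqrt(d2)) = (151.4 - 115.7) / (174.078 - 77.6151) = 0.370092 MPa*m^0.5
sigma0 = sigma1 - k/sqrt(d1) = 151.4 - 0.370092*174.078 = 86.9753 MPa
sigma_y(d3) = 86.9753 + 0.370092 / sqrt(8.6e-05) = 126.9 MPa


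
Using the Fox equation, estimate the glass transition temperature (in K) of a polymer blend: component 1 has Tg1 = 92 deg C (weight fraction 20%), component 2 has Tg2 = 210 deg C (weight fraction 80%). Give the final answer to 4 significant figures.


1/Tg = w1/Tg1 + w2/Tg2 (in Kelvin)
Tg1 = 365.15 K, Tg2 = 483.15 K
1/Tg = 0.2/365.15 + 0.8/483.15
Tg = 453.8 K


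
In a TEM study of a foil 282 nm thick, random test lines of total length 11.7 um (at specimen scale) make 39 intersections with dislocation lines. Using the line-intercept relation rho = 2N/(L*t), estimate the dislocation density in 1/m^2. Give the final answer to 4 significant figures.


rho = 2N / (L * t)
L = 11.7 um = 1.17e-05 m, t = 282 nm = 2.82e-07 m
rho = 2 * 39 / (1.17e-05 * 2.82e-07)
rho = 2.364e+13 1/m^2


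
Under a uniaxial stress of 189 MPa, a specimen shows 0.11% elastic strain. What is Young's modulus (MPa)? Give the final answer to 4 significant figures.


E = sigma / epsilon
epsilon = 0.11% = 1.1e-03
E = 189 / 1.1e-03
E = 171800 MPa


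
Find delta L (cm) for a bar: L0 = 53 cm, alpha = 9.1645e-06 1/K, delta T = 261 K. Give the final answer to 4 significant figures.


dL = L0 * alpha * dT
dL = 53 * 9.1645e-06 * 261
dL = 0.1268 cm


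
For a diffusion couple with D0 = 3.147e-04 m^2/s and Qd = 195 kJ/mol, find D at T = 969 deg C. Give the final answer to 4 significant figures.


D = D0 * exp(-Qd / (R*T))
T = 1242.15 K
D = 3.147e-04 * exp(-195e3 / (8.314 * 1242.15))
D = 1.984e-12 m^2/s


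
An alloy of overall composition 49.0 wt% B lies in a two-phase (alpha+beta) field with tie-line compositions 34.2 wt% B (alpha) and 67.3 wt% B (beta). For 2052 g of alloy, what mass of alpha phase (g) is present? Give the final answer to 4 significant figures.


f_alpha = (C_beta - C0) / (C_beta - C_alpha)
f_alpha = (67.3 - 49.0) / (67.3 - 34.2) = 0.55287
m_alpha = f_alpha * m_total = 0.55287 * 2052 = 1134 g


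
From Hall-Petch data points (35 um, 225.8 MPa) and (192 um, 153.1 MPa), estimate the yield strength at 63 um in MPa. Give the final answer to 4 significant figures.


sigma_y = sigma0 + k / sqrt(d)
1/sqrt(d1) = 1/sqrt(3.5e-05) = 169.031;  1/sqrt(d2) = 72.1688
k = (sigma1 - sigma2) / (1/sqrt(d1) - 1/sqrt(d2)) = (225.8 - 153.1) / (169.031 - 72.1688) = 0.750552 MPa*m^0.5
sigma0 = sigma1 - k/sqrt(d1) = 225.8 - 0.750552*169.031 = 98.9336 MPa
sigma_y(d3) = 98.9336 + 0.750552 / sqrt(6.3e-05) = 193.5 MPa


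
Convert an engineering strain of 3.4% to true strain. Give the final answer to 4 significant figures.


epsilon_true = ln(1 + epsilon_eng)
epsilon_true = ln(1 + 0.034)
epsilon_true = 0.03343


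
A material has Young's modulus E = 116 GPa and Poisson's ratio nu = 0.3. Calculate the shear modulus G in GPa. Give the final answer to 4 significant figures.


G = E / (2*(1+nu))
G = 116 / (2*(1+0.3))
G = 44.62 GPa


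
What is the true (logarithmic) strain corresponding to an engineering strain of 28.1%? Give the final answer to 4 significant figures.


epsilon_true = ln(1 + epsilon_eng)
epsilon_true = ln(1 + 0.281)
epsilon_true = 0.2476


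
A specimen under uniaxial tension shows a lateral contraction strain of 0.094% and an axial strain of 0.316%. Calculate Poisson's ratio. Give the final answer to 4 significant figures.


nu = -epsilon_lat / epsilon_axial
Lateral strain is contraction (negative), so using magnitudes:
nu = 0.094 / 0.316
nu = 0.2975


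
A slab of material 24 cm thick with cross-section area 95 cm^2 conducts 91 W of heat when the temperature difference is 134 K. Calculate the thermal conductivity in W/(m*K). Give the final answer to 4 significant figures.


k = Q*L / (A*dT)
L = 0.24 m, A = 9.5e-03 m^2
k = 91 * 0.24 / (9.5e-03 * 134)
k = 17.16 W/(m*K)


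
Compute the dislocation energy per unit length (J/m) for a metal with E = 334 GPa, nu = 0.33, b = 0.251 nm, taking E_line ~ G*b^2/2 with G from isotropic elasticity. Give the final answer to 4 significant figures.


Step 1: G = E / (2*(1+nu))
G = 334 / (2*(1+0.33)) = 125.564 GPa = 1.25564e+11 Pa
Step 2: E_line = G*b^2/2
b = 0.251 nm = 2.51e-10 m
E_line = 0.5 * 1.25564e+11 * (2.51e-10)^2 = 3.955e-09 J/m


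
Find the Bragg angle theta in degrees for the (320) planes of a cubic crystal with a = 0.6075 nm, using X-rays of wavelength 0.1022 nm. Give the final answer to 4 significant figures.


d = a / sqrt(h^2+k^2+l^2)
d = 0.6075 / sqrt(13) = 0.16849 nm
lambda = 2*d*sin(theta)  =>  sin(theta) = lambda / (2*d)
sin(theta) = 0.1022 / (2 * 0.16849) = 0.303282
theta = 17.65 deg


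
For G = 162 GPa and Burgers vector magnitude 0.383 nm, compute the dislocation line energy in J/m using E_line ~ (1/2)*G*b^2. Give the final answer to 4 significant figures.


E = G*b^2/2
b = 0.383 nm = 3.83e-10 m
G = 162 GPa = 1.62e+11 Pa
E = 0.5 * 1.62e+11 * (3.83e-10)^2
E = 1.188e-08 J/m


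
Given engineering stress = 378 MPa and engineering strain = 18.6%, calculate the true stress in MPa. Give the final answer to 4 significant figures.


sigma_true = sigma_eng * (1 + epsilon_eng)
sigma_true = 378 * (1 + 0.186)
sigma_true = 448.3 MPa


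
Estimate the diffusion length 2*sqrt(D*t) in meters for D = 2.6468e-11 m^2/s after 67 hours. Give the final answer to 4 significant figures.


t = 67 hr = 241200 s
Diffusion length = 2*sqrt(D*t)
= 2*sqrt(2.6468e-11 * 241200)
= 5.053e-03 m


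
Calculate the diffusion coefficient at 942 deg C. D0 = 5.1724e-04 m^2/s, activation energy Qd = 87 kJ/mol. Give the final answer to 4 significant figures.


D = D0 * exp(-Qd / (R*T))
T = 1215.15 K
D = 5.1724e-04 * exp(-87e3 / (8.314 * 1215.15))
D = 9.414e-08 m^2/s


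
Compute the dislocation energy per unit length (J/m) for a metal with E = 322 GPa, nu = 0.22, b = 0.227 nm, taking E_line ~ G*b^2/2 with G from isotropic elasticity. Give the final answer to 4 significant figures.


Step 1: G = E / (2*(1+nu))
G = 322 / (2*(1+0.22)) = 131.967 GPa = 1.31967e+11 Pa
Step 2: E_line = G*b^2/2
b = 0.227 nm = 2.27e-10 m
E_line = 0.5 * 1.31967e+11 * (2.27e-10)^2 = 3.4e-09 J/m


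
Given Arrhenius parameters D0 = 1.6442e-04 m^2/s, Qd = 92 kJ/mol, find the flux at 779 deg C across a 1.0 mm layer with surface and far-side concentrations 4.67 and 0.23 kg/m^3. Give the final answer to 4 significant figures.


Step 1: D = D0 * exp(-Qd/(R*T))
T = 779 + 273.15 = 1052.15 K
D = 1.6442e-04 * exp(-92e3 / (8.314 * 1052.15)) = 4.45033e-09 m^2/s
Step 2: J = D * (C1 - C2) / dx
J = 4.45033e-09 * (4.67 - 0.23) / 1e-03
J = 1.976e-05 kg/(m^2*s)


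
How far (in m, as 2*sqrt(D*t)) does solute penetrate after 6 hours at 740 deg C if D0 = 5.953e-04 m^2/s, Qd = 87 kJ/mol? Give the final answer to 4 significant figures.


Step 1: D = D0 * exp(-Qd/(R*T))
T = 1013.15 K
D = 5.953e-04 * exp(-87e3 / (8.314 * 1013.15)) = 1.946e-08 m^2/s
Step 2: L = 2*sqrt(D*t)
t = 6 h = 21600 s
L = 2*sqrt(1.946e-08 * 21600) = 0.041 m


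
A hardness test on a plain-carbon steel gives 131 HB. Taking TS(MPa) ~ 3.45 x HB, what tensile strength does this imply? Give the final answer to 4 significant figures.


TS (MPa) = 3.45 * HB
TS = 3.45 * 131
TS = 452 MPa


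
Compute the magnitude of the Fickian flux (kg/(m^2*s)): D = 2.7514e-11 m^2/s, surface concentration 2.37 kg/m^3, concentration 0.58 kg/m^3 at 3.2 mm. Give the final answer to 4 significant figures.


J = -D * (dC/dx) = D * (C1 - C2) / dx
J = 2.7514e-11 * (2.37 - 0.58) / 3.2e-03
J = 1.539e-08 kg/(m^2*s)


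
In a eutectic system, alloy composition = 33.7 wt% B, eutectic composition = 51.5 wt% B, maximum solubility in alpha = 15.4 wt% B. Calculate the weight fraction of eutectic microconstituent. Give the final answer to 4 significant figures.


f_primary = (C_e - C0) / (C_e - C_alpha_max)
f_primary = (51.5 - 33.7) / (51.5 - 15.4)
f_primary = 0.493075
f_eutectic = 1 - 0.493075 = 0.5069


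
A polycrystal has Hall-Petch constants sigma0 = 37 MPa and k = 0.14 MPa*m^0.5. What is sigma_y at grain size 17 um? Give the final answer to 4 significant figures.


sigma_y = sigma0 + k / sqrt(d)
d = 17 um = 1.7e-05 m
sigma_y = 37 + 0.14 / sqrt(1.7e-05)
sigma_y = 70.95 MPa


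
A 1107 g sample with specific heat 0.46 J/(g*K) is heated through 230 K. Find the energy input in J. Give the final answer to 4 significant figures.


Q = m * cp * dT
Q = 1107 * 0.46 * 230
Q = 117100 J


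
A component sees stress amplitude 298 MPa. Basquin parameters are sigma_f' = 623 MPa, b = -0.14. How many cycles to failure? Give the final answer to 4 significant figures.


sigma_a = sigma_f' * (2*Nf)^b
2*Nf = (sigma_a / sigma_f')^(1/b)
2*Nf = (298 / 623)^(1/-0.14)
2*Nf = 193.935
Nf = 96.97 cycles


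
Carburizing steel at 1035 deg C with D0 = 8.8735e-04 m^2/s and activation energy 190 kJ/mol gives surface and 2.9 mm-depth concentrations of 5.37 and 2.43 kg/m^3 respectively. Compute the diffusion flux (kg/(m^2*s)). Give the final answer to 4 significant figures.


Step 1: D = D0 * exp(-Qd/(R*T))
T = 1035 + 273.15 = 1308.15 K
D = 8.8735e-04 * exp(-190e3 / (8.314 * 1308.15)) = 2.29663e-11 m^2/s
Step 2: J = D * (C1 - C2) / dx
J = 2.29663e-11 * (5.37 - 2.43) / 2.9e-03
J = 2.328e-08 kg/(m^2*s)


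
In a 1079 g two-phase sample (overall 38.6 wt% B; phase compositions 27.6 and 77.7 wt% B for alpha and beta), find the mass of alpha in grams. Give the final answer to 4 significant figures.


f_alpha = (C_beta - C0) / (C_beta - C_alpha)
f_alpha = (77.7 - 38.6) / (77.7 - 27.6) = 0.780439
m_alpha = f_alpha * m_total = 0.780439 * 1079 = 842.1 g


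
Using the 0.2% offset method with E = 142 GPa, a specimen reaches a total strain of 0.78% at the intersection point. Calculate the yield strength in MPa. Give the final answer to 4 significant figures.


Offset strain = 0.002
Elastic strain at yield = total_strain - offset = 7.8e-03 - 0.002 = 5.8e-03
sigma_y = E * elastic_strain = 142000 * 5.8e-03
sigma_y = 823.6 MPa


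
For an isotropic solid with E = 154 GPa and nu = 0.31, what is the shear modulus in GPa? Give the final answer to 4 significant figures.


G = E / (2*(1+nu))
G = 154 / (2*(1+0.31))
G = 58.78 GPa


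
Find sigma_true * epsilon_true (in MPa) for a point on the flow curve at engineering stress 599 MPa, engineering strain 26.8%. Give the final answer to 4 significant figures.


sigma_true = sigma_eng * (1 + epsilon_eng)
sigma_true = 599 * (1 + 0.268) = 759.532 MPa
epsilon_true = ln(1 + epsilon_eng)
epsilon_true = ln(1 + 0.268) = 0.237441
sigma_true * epsilon_true = 759.532 * 0.237441 = 180.3 MPa


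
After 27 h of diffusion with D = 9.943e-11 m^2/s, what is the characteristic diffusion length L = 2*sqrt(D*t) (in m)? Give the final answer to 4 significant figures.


t = 27 hr = 97200 s
Diffusion length = 2*sqrt(D*t)
= 2*sqrt(9.943e-11 * 97200)
= 6.218e-03 m


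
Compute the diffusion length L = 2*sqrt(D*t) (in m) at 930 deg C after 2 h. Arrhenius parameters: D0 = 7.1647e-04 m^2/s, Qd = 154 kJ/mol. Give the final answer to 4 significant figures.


Step 1: D = D0 * exp(-Qd/(R*T))
T = 1203.15 K
D = 7.1647e-04 * exp(-154e3 / (8.314 * 1203.15)) = 1.47592e-10 m^2/s
Step 2: L = 2*sqrt(D*t)
t = 2 h = 7200 s
L = 2*sqrt(1.47592e-10 * 7200) = 2.062e-03 m


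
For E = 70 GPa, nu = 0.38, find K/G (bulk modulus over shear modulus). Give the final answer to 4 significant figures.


G = E / (2*(1+nu))
G = 70 / (2*(1+0.38)) = 25.3623 GPa
K = E / (3*(1-2*nu))
K = 70 / (3*(1-2*0.38)) = 97.2222 GPa
K/G = 97.2222 / 25.3623 = 3.833


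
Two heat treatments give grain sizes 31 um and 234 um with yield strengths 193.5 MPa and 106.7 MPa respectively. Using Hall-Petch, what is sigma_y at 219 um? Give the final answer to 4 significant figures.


sigma_y = sigma0 + k / sqrt(d)
1/sqrt(d1) = 1/sqrt(3.1e-05) = 179.605;  1/sqrt(d2) = 65.372
k = (sigma1 - sigma2) / (1/sqrt(d1) - 1/sqrt(d2)) = (193.5 - 106.7) / (179.605 - 65.372) = 0.759849 MPa*m^0.5
sigma0 = sigma1 - k/sqrt(d1) = 193.5 - 0.759849*179.605 = 57.0271 MPa
sigma_y(d3) = 57.0271 + 0.759849 / sqrt(2.19e-04) = 108.4 MPa


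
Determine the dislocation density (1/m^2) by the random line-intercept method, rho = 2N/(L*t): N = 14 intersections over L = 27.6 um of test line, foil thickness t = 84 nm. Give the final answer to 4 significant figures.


rho = 2N / (L * t)
L = 27.6 um = 2.76e-05 m, t = 84 nm = 8.4e-08 m
rho = 2 * 14 / (2.76e-05 * 8.4e-08)
rho = 1.208e+13 1/m^2


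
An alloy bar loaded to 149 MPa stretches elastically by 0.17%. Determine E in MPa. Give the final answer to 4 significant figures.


E = sigma / epsilon
epsilon = 0.17% = 1.7e-03
E = 149 / 1.7e-03
E = 87650 MPa


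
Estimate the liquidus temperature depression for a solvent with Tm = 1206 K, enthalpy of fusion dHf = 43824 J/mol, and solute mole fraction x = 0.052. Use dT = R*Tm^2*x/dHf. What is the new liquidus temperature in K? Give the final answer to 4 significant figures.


dT = R*Tm^2*x / dHf
dT = 8.314 * 1206^2 * 0.052 / 43824
dT = 14.3482 K
T_new = 1206 - 14.3482 = 1192 K


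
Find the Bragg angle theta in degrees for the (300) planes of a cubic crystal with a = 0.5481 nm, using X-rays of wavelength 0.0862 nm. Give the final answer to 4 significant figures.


d = a / sqrt(h^2+k^2+l^2)
d = 0.5481 / sqrt(9) = 0.1827 nm
lambda = 2*d*sin(theta)  =>  sin(theta) = lambda / (2*d)
sin(theta) = 0.0862 / (2 * 0.1827) = 0.235906
theta = 13.65 deg


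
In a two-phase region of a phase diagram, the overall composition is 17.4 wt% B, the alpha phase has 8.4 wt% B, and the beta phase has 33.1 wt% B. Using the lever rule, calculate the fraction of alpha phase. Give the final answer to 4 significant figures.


f_alpha = (C_beta - C0) / (C_beta - C_alpha)
f_alpha = (33.1 - 17.4) / (33.1 - 8.4)
f_alpha = 0.6356


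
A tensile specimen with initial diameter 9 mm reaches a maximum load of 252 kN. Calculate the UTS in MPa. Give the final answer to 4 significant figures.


A0 = pi*(d/2)^2 = pi*(9/2)^2 = 63.6173 mm^2
UTS = F_max / A0 = 252*1000 / 63.6173
UTS = 3961 MPa


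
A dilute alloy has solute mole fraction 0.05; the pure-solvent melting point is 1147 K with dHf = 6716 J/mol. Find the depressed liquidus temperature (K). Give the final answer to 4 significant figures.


dT = R*Tm^2*x / dHf
dT = 8.314 * 1147^2 * 0.05 / 6716
dT = 81.4322 K
T_new = 1147 - 81.4322 = 1066 K


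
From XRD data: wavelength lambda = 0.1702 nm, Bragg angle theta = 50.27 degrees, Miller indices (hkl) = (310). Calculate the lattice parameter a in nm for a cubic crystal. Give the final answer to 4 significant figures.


d = lambda / (2*sin(theta))
d = 0.1702 / (2*sin(50.27 deg))
d = 0.110654 nm
a = d * sqrt(h^2+k^2+l^2) = 0.110654 * sqrt(10)
a = 0.3499 nm


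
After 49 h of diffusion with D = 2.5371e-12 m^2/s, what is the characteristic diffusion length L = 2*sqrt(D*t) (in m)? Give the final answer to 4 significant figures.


t = 49 hr = 176400 s
Diffusion length = 2*sqrt(D*t)
= 2*sqrt(2.5371e-12 * 176400)
= 1.338e-03 m


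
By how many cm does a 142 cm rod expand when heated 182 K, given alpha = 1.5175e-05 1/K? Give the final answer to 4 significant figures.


dL = L0 * alpha * dT
dL = 142 * 1.5175e-05 * 182
dL = 0.3922 cm


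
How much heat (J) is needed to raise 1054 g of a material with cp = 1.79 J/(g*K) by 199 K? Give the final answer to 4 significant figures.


Q = m * cp * dT
Q = 1054 * 1.79 * 199
Q = 375400 J


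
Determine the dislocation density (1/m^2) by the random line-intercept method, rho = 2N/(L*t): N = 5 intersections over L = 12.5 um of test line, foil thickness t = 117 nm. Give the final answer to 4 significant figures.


rho = 2N / (L * t)
L = 12.5 um = 1.25e-05 m, t = 117 nm = 1.17e-07 m
rho = 2 * 5 / (1.25e-05 * 1.17e-07)
rho = 6.838e+12 1/m^2


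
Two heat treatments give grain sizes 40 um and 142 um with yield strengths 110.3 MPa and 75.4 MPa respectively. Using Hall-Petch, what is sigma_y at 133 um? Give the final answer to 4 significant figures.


sigma_y = sigma0 + k / sqrt(d)
1/sqrt(d1) = 1/sqrt(4e-05) = 158.114;  1/sqrt(d2) = 83.9181
k = (sigma1 - sigma2) / (1/sqrt(d1) - 1/sqrt(d2)) = (110.3 - 75.4) / (158.114 - 83.9181) = 0.470377 MPa*m^0.5
sigma0 = sigma1 - k/sqrt(d1) = 110.3 - 0.470377*158.114 = 35.9268 MPa
sigma_y(d3) = 35.9268 + 0.470377 / sqrt(1.33e-04) = 76.71 MPa


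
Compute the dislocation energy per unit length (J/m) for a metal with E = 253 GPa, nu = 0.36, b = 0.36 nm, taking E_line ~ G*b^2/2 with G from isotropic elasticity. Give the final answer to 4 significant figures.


Step 1: G = E / (2*(1+nu))
G = 253 / (2*(1+0.36)) = 93.0147 GPa = 9.30147e+10 Pa
Step 2: E_line = G*b^2/2
b = 0.36 nm = 3.6e-10 m
E_line = 0.5 * 9.30147e+10 * (3.6e-10)^2 = 6.027e-09 J/m


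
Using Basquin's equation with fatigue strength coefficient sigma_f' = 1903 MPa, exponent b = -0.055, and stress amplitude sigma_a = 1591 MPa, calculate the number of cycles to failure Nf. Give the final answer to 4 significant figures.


sigma_a = sigma_f' * (2*Nf)^b
2*Nf = (sigma_a / sigma_f')^(1/b)
2*Nf = (1591 / 1903)^(1/-0.055)
2*Nf = 25.9403
Nf = 12.97 cycles


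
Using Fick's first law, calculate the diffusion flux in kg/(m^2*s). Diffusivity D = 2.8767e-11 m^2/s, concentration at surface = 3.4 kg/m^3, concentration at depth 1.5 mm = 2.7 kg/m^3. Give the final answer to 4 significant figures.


J = -D * (dC/dx) = D * (C1 - C2) / dx
J = 2.8767e-11 * (3.4 - 2.7) / 1.5e-03
J = 1.342e-08 kg/(m^2*s)


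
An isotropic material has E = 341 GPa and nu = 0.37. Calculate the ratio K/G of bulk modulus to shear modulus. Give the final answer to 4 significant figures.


G = E / (2*(1+nu))
G = 341 / (2*(1+0.37)) = 124.453 GPa
K = E / (3*(1-2*nu))
K = 341 / (3*(1-2*0.37)) = 437.179 GPa
K/G = 437.179 / 124.453 = 3.513


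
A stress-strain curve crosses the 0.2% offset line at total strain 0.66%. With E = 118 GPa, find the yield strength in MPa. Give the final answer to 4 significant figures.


Offset strain = 0.002
Elastic strain at yield = total_strain - offset = 6.6e-03 - 0.002 = 4.6e-03
sigma_y = E * elastic_strain = 118000 * 4.6e-03
sigma_y = 542.8 MPa


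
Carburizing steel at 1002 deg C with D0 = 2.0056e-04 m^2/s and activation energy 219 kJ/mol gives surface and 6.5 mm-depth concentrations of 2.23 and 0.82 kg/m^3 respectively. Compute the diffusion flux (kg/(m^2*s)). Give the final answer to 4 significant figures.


Step 1: D = D0 * exp(-Qd/(R*T))
T = 1002 + 273.15 = 1275.15 K
D = 2.0056e-04 * exp(-219e3 / (8.314 * 1275.15)) = 2.14244e-13 m^2/s
Step 2: J = D * (C1 - C2) / dx
J = 2.14244e-13 * (2.23 - 0.82) / 6.5e-03
J = 4.647e-11 kg/(m^2*s)


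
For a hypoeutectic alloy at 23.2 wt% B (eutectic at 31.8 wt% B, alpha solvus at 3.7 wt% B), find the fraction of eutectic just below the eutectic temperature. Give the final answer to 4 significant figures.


f_primary = (C_e - C0) / (C_e - C_alpha_max)
f_primary = (31.8 - 23.2) / (31.8 - 3.7)
f_primary = 0.30605
f_eutectic = 1 - 0.30605 = 0.694


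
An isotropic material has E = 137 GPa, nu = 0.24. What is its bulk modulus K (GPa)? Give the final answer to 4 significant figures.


K = E / (3*(1-2*nu))
K = 137 / (3*(1-2*0.24))
K = 87.82 GPa


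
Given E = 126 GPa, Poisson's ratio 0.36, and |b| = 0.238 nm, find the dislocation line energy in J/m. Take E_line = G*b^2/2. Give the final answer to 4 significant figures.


Step 1: G = E / (2*(1+nu))
G = 126 / (2*(1+0.36)) = 46.3235 GPa = 4.63235e+10 Pa
Step 2: E_line = G*b^2/2
b = 0.238 nm = 2.38e-10 m
E_line = 0.5 * 4.63235e+10 * (2.38e-10)^2 = 1.312e-09 J/m


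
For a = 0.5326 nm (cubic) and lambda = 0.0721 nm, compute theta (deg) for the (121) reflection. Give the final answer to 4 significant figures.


d = a / sqrt(h^2+k^2+l^2)
d = 0.5326 / sqrt(6) = 0.217433 nm
lambda = 2*d*sin(theta)  =>  sin(theta) = lambda / (2*d)
sin(theta) = 0.0721 / (2 * 0.217433) = 0.165798
theta = 9.544 deg


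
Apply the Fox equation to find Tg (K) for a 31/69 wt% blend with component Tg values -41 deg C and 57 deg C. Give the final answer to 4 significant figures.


1/Tg = w1/Tg1 + w2/Tg2 (in Kelvin)
Tg1 = 232.15 K, Tg2 = 330.15 K
1/Tg = 0.31/232.15 + 0.69/330.15
Tg = 291.9 K


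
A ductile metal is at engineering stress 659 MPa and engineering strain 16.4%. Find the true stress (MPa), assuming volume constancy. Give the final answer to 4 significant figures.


sigma_true = sigma_eng * (1 + epsilon_eng)
sigma_true = 659 * (1 + 0.164)
sigma_true = 767.1 MPa


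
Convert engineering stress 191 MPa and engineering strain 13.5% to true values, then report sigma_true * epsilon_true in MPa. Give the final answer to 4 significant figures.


sigma_true = sigma_eng * (1 + epsilon_eng)
sigma_true = 191 * (1 + 0.135) = 216.785 MPa
epsilon_true = ln(1 + epsilon_eng)
epsilon_true = ln(1 + 0.135) = 0.126633
sigma_true * epsilon_true = 216.785 * 0.126633 = 27.45 MPa


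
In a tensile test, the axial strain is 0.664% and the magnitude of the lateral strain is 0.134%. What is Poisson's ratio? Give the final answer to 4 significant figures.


nu = -epsilon_lat / epsilon_axial
Lateral strain is contraction (negative), so using magnitudes:
nu = 0.134 / 0.664
nu = 0.2018


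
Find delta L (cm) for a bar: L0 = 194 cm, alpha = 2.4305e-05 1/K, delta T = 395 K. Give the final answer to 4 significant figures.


dL = L0 * alpha * dT
dL = 194 * 2.4305e-05 * 395
dL = 1.862 cm


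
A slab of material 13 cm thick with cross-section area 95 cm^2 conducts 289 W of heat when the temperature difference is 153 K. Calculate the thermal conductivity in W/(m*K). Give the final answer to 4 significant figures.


k = Q*L / (A*dT)
L = 0.13 m, A = 9.5e-03 m^2
k = 289 * 0.13 / (9.5e-03 * 153)
k = 25.85 W/(m*K)


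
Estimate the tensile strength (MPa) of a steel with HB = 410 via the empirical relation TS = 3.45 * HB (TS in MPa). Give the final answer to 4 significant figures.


TS (MPa) = 3.45 * HB
TS = 3.45 * 410
TS = 1415 MPa


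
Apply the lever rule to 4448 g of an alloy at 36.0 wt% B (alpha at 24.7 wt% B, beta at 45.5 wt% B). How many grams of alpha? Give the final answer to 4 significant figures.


f_alpha = (C_beta - C0) / (C_beta - C_alpha)
f_alpha = (45.5 - 36.0) / (45.5 - 24.7) = 0.456731
m_alpha = f_alpha * m_total = 0.456731 * 4448 = 2032 g


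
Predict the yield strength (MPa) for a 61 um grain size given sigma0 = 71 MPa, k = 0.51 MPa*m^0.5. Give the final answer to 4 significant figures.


sigma_y = sigma0 + k / sqrt(d)
d = 61 um = 6.1e-05 m
sigma_y = 71 + 0.51 / sqrt(6.1e-05)
sigma_y = 136.3 MPa


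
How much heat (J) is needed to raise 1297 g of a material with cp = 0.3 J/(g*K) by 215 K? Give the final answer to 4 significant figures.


Q = m * cp * dT
Q = 1297 * 0.3 * 215
Q = 83660 J


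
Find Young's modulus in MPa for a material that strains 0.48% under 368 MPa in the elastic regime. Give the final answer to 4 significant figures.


E = sigma / epsilon
epsilon = 0.48% = 4.8e-03
E = 368 / 4.8e-03
E = 76670 MPa


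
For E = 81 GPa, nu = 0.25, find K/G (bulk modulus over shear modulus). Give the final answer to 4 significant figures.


G = E / (2*(1+nu))
G = 81 / (2*(1+0.25)) = 32.4 GPa
K = E / (3*(1-2*nu))
K = 81 / (3*(1-2*0.25)) = 54 GPa
K/G = 54 / 32.4 = 1.667


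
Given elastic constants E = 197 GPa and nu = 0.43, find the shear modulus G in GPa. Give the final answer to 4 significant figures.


G = E / (2*(1+nu))
G = 197 / (2*(1+0.43))
G = 68.88 GPa


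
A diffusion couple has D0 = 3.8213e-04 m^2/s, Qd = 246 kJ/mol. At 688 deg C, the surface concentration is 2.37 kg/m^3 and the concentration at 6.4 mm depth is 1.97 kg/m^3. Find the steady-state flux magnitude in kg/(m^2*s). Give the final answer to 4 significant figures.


Step 1: D = D0 * exp(-Qd/(R*T))
T = 688 + 273.15 = 961.15 K
D = 3.8213e-04 * exp(-246e3 / (8.314 * 961.15)) = 1.63161e-17 m^2/s
Step 2: J = D * (C1 - C2) / dx
J = 1.63161e-17 * (2.37 - 1.97) / 6.4e-03
J = 1.02e-15 kg/(m^2*s)


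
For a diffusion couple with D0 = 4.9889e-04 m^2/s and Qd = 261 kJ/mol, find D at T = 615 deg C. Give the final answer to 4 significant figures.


D = D0 * exp(-Qd / (R*T))
T = 888.15 K
D = 4.9889e-04 * exp(-261e3 / (8.314 * 888.15))
D = 2.225e-19 m^2/s


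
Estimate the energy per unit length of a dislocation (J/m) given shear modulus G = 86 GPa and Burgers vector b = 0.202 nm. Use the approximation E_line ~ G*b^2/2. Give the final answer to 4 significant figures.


E = G*b^2/2
b = 0.202 nm = 2.02e-10 m
G = 86 GPa = 8.6e+10 Pa
E = 0.5 * 8.6e+10 * (2.02e-10)^2
E = 1.755e-09 J/m


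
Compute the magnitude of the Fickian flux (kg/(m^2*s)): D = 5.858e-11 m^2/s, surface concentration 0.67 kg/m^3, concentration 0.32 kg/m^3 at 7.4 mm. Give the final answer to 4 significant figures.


J = -D * (dC/dx) = D * (C1 - C2) / dx
J = 5.858e-11 * (0.67 - 0.32) / 7.4e-03
J = 2.771e-09 kg/(m^2*s)


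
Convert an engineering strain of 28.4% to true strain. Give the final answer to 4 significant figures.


epsilon_true = ln(1 + epsilon_eng)
epsilon_true = ln(1 + 0.284)
epsilon_true = 0.25


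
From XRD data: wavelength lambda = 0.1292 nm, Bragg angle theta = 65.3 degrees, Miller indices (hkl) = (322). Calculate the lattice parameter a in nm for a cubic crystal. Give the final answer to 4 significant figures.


d = lambda / (2*sin(theta))
d = 0.1292 / (2*sin(65.3 deg))
d = 0.0711056 nm
a = d * sqrt(h^2+k^2+l^2) = 0.0711056 * sqrt(17)
a = 0.2932 nm


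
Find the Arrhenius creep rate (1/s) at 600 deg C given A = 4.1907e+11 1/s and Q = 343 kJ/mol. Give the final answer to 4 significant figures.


rate = A * exp(-Q / (R*T))
T = 600 + 273.15 = 873.15 K
rate = 4.1907e+11 * exp(-343e3 / (8.314 * 873.15))
rate = 1.265e-09 1/s


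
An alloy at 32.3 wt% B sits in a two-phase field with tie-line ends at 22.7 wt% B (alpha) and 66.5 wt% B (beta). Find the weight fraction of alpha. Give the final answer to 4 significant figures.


f_alpha = (C_beta - C0) / (C_beta - C_alpha)
f_alpha = (66.5 - 32.3) / (66.5 - 22.7)
f_alpha = 0.7808


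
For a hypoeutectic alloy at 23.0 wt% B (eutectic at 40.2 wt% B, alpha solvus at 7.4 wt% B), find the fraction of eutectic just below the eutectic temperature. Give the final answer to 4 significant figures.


f_primary = (C_e - C0) / (C_e - C_alpha_max)
f_primary = (40.2 - 23.0) / (40.2 - 7.4)
f_primary = 0.52439
f_eutectic = 1 - 0.52439 = 0.4756


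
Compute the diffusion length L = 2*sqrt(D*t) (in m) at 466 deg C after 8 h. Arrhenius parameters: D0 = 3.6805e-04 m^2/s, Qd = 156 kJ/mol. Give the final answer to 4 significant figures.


Step 1: D = D0 * exp(-Qd/(R*T))
T = 739.15 K
D = 3.6805e-04 * exp(-156e3 / (8.314 * 739.15)) = 3.47711e-15 m^2/s
Step 2: L = 2*sqrt(D*t)
t = 8 h = 28800 s
L = 2*sqrt(3.47711e-15 * 28800) = 2.001e-05 m


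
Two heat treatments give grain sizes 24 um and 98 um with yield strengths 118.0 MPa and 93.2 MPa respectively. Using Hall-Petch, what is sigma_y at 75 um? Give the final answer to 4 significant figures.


sigma_y = sigma0 + k / sqrt(d)
1/sqrt(d1) = 1/sqrt(2.4e-05) = 204.124;  1/sqrt(d2) = 101.015
k = (sigma1 - sigma2) / (1/sqrt(d1) - 1/sqrt(d2)) = (118.0 - 93.2) / (204.124 - 101.015) = 0.240522 MPa*m^0.5
sigma0 = sigma1 - k/sqrt(d1) = 118.0 - 0.240522*204.124 = 68.9036 MPa
sigma_y(d3) = 68.9036 + 0.240522 / sqrt(7.5e-05) = 96.68 MPa


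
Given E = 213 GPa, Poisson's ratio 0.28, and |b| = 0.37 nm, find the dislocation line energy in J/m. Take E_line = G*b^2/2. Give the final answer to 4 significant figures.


Step 1: G = E / (2*(1+nu))
G = 213 / (2*(1+0.28)) = 83.2031 GPa = 8.32031e+10 Pa
Step 2: E_line = G*b^2/2
b = 0.37 nm = 3.7e-10 m
E_line = 0.5 * 8.32031e+10 * (3.7e-10)^2 = 5.695e-09 J/m


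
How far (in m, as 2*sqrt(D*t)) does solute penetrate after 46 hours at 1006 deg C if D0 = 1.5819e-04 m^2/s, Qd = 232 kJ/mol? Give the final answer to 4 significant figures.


Step 1: D = D0 * exp(-Qd/(R*T))
T = 1279.15 K
D = 1.5819e-04 * exp(-232e3 / (8.314 * 1279.15)) = 5.30905e-14 m^2/s
Step 2: L = 2*sqrt(D*t)
t = 46 h = 165600 s
L = 2*sqrt(5.30905e-14 * 165600) = 1.875e-04 m


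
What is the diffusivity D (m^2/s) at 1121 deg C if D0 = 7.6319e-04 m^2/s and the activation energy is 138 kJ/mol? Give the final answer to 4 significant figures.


D = D0 * exp(-Qd / (R*T))
T = 1394.15 K
D = 7.6319e-04 * exp(-138e3 / (8.314 * 1394.15))
D = 5.152e-09 m^2/s


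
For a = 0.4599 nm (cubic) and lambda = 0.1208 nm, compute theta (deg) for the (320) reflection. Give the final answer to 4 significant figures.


d = a / sqrt(h^2+k^2+l^2)
d = 0.4599 / sqrt(13) = 0.127553 nm
lambda = 2*d*sin(theta)  =>  sin(theta) = lambda / (2*d)
sin(theta) = 0.1208 / (2 * 0.127553) = 0.473527
theta = 28.26 deg


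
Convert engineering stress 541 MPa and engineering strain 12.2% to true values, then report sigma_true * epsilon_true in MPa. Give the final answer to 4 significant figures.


sigma_true = sigma_eng * (1 + epsilon_eng)
sigma_true = 541 * (1 + 0.122) = 607.002 MPa
epsilon_true = ln(1 + epsilon_eng)
epsilon_true = ln(1 + 0.122) = 0.115113
sigma_true * epsilon_true = 607.002 * 0.115113 = 69.87 MPa


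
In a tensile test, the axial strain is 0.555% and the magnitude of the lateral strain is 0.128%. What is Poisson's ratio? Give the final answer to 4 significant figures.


nu = -epsilon_lat / epsilon_axial
Lateral strain is contraction (negative), so using magnitudes:
nu = 0.128 / 0.555
nu = 0.2306


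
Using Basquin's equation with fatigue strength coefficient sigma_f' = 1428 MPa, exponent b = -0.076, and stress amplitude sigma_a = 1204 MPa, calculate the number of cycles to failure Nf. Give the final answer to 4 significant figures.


sigma_a = sigma_f' * (2*Nf)^b
2*Nf = (sigma_a / sigma_f')^(1/b)
2*Nf = (1204 / 1428)^(1/-0.076)
2*Nf = 9.4411
Nf = 4.721 cycles


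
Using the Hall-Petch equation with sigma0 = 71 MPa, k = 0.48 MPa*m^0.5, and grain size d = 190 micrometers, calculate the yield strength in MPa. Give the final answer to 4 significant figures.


sigma_y = sigma0 + k / sqrt(d)
d = 190 um = 1.9e-04 m
sigma_y = 71 + 0.48 / sqrt(1.9e-04)
sigma_y = 105.8 MPa


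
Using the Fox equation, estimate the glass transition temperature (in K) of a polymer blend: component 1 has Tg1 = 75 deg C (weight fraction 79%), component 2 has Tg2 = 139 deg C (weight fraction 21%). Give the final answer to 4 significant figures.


1/Tg = w1/Tg1 + w2/Tg2 (in Kelvin)
Tg1 = 348.15 K, Tg2 = 412.15 K
1/Tg = 0.79/348.15 + 0.21/412.15
Tg = 359.9 K


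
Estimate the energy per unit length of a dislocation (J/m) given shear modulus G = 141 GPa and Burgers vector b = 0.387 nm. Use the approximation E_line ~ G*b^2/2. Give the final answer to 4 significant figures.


E = G*b^2/2
b = 0.387 nm = 3.87e-10 m
G = 141 GPa = 1.41e+11 Pa
E = 0.5 * 1.41e+11 * (3.87e-10)^2
E = 1.056e-08 J/m


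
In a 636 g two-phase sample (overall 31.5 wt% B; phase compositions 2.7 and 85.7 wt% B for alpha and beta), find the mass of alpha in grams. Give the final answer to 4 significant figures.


f_alpha = (C_beta - C0) / (C_beta - C_alpha)
f_alpha = (85.7 - 31.5) / (85.7 - 2.7) = 0.653012
m_alpha = f_alpha * m_total = 0.653012 * 636 = 415.3 g


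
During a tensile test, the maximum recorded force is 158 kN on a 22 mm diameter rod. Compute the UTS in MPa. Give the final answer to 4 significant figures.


A0 = pi*(d/2)^2 = pi*(22/2)^2 = 380.133 mm^2
UTS = F_max / A0 = 158*1000 / 380.133
UTS = 415.6 MPa


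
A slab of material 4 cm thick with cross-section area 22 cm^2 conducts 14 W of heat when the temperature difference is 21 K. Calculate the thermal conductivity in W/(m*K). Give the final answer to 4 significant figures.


k = Q*L / (A*dT)
L = 0.04 m, A = 2.2e-03 m^2
k = 14 * 0.04 / (2.2e-03 * 21)
k = 12.12 W/(m*K)


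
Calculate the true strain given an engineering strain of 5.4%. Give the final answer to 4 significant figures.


epsilon_true = ln(1 + epsilon_eng)
epsilon_true = ln(1 + 0.054)
epsilon_true = 0.05259


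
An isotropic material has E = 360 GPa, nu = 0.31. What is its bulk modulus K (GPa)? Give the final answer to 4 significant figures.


K = E / (3*(1-2*nu))
K = 360 / (3*(1-2*0.31))
K = 315.8 GPa


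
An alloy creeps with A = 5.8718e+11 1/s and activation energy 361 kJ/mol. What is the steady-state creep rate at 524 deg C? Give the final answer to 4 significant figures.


rate = A * exp(-Q / (R*T))
T = 524 + 273.15 = 797.15 K
rate = 5.8718e+11 * exp(-361e3 / (8.314 * 797.15))
rate = 1.296e-12 1/s


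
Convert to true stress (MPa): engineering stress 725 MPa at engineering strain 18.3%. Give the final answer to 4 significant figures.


sigma_true = sigma_eng * (1 + epsilon_eng)
sigma_true = 725 * (1 + 0.183)
sigma_true = 857.7 MPa


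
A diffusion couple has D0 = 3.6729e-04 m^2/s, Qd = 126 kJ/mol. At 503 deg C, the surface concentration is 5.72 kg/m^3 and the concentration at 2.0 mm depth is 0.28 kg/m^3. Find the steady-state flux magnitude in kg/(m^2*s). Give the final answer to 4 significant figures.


Step 1: D = D0 * exp(-Qd/(R*T))
T = 503 + 273.15 = 776.15 K
D = 3.6729e-04 * exp(-126e3 / (8.314 * 776.15)) = 1.21603e-12 m^2/s
Step 2: J = D * (C1 - C2) / dx
J = 1.21603e-12 * (5.72 - 0.28) / 2e-03
J = 3.308e-09 kg/(m^2*s)


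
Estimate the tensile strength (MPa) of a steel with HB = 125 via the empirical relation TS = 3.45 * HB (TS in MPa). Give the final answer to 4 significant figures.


TS (MPa) = 3.45 * HB
TS = 3.45 * 125
TS = 431.3 MPa


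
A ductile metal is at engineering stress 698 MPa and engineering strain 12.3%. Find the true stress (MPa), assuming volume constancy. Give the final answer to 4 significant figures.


sigma_true = sigma_eng * (1 + epsilon_eng)
sigma_true = 698 * (1 + 0.123)
sigma_true = 783.9 MPa


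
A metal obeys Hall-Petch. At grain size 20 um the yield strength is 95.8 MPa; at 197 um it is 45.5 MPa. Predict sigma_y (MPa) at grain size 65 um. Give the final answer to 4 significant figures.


sigma_y = sigma0 + k / sqrt(d)
1/sqrt(d1) = 1/sqrt(2e-05) = 223.607;  1/sqrt(d2) = 71.247
k = (sigma1 - sigma2) / (1/sqrt(d1) - 1/sqrt(d2)) = (95.8 - 45.5) / (223.607 - 71.247) = 0.33014 MPa*m^0.5
sigma0 = sigma1 - k/sqrt(d1) = 95.8 - 0.33014*223.607 = 21.9785 MPa
sigma_y(d3) = 21.9785 + 0.33014 / sqrt(6.5e-05) = 62.93 MPa


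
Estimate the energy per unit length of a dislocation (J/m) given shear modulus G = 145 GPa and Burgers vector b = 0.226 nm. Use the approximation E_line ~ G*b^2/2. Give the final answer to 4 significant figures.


E = G*b^2/2
b = 0.226 nm = 2.26e-10 m
G = 145 GPa = 1.45e+11 Pa
E = 0.5 * 1.45e+11 * (2.26e-10)^2
E = 3.703e-09 J/m


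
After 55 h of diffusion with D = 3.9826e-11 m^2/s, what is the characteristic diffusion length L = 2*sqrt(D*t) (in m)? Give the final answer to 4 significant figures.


t = 55 hr = 198000 s
Diffusion length = 2*sqrt(D*t)
= 2*sqrt(3.9826e-11 * 198000)
= 5.616e-03 m


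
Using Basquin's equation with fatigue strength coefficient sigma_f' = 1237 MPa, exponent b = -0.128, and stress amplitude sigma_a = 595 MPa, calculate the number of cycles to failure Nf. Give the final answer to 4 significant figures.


sigma_a = sigma_f' * (2*Nf)^b
2*Nf = (sigma_a / sigma_f')^(1/b)
2*Nf = (595 / 1237)^(1/-0.128)
2*Nf = 304.246
Nf = 152.1 cycles


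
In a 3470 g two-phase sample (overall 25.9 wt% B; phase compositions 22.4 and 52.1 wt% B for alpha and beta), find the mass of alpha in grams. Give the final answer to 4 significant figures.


f_alpha = (C_beta - C0) / (C_beta - C_alpha)
f_alpha = (52.1 - 25.9) / (52.1 - 22.4) = 0.882155
m_alpha = f_alpha * m_total = 0.882155 * 3470 = 3061 g


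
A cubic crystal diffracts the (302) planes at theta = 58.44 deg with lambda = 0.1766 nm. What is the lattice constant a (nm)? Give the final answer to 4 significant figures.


d = lambda / (2*sin(theta))
d = 0.1766 / (2*sin(58.44 deg))
d = 0.103627 nm
a = d * sqrt(h^2+k^2+l^2) = 0.103627 * sqrt(13)
a = 0.3736 nm


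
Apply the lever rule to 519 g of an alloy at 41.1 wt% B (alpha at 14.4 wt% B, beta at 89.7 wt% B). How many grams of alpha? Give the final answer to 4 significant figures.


f_alpha = (C_beta - C0) / (C_beta - C_alpha)
f_alpha = (89.7 - 41.1) / (89.7 - 14.4) = 0.645418
m_alpha = f_alpha * m_total = 0.645418 * 519 = 335 g


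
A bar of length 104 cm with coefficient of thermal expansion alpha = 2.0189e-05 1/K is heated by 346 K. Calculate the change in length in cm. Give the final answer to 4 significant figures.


dL = L0 * alpha * dT
dL = 104 * 2.0189e-05 * 346
dL = 0.7265 cm


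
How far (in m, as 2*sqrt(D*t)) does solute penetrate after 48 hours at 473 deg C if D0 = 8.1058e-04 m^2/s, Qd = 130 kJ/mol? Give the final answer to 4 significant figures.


Step 1: D = D0 * exp(-Qd/(R*T))
T = 746.15 K
D = 8.1058e-04 * exp(-130e3 / (8.314 * 746.15)) = 6.42312e-13 m^2/s
Step 2: L = 2*sqrt(D*t)
t = 48 h = 172800 s
L = 2*sqrt(6.42312e-13 * 172800) = 6.663e-04 m


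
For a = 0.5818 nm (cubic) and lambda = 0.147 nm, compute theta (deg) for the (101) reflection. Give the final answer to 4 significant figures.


d = a / sqrt(h^2+k^2+l^2)
d = 0.5818 / sqrt(2) = 0.411395 nm
lambda = 2*d*sin(theta)  =>  sin(theta) = lambda / (2*d)
sin(theta) = 0.147 / (2 * 0.411395) = 0.178661
theta = 10.29 deg


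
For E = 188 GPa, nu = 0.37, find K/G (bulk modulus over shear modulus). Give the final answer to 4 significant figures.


G = E / (2*(1+nu))
G = 188 / (2*(1+0.37)) = 68.6131 GPa
K = E / (3*(1-2*nu))
K = 188 / (3*(1-2*0.37)) = 241.026 GPa
K/G = 241.026 / 68.6131 = 3.513


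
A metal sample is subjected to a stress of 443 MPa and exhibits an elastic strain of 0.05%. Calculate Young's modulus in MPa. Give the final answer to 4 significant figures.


E = sigma / epsilon
epsilon = 0.05% = 5e-04
E = 443 / 5e-04
E = 886000 MPa
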